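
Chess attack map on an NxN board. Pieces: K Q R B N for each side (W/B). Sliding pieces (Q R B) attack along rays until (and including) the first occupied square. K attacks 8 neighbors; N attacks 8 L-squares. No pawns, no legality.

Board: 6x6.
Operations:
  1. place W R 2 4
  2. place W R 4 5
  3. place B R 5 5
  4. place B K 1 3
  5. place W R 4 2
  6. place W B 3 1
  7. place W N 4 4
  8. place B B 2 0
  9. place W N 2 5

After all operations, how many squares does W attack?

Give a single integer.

Op 1: place WR@(2,4)
Op 2: place WR@(4,5)
Op 3: place BR@(5,5)
Op 4: place BK@(1,3)
Op 5: place WR@(4,2)
Op 6: place WB@(3,1)
Op 7: place WN@(4,4)
Op 8: place BB@(2,0)
Op 9: place WN@(2,5)
Per-piece attacks for W:
  WR@(2,4): attacks (2,5) (2,3) (2,2) (2,1) (2,0) (3,4) (4,4) (1,4) (0,4) [ray(0,1) blocked at (2,5); ray(0,-1) blocked at (2,0); ray(1,0) blocked at (4,4)]
  WN@(2,5): attacks (3,3) (4,4) (1,3) (0,4)
  WB@(3,1): attacks (4,2) (4,0) (2,2) (1,3) (2,0) [ray(1,1) blocked at (4,2); ray(-1,1) blocked at (1,3); ray(-1,-1) blocked at (2,0)]
  WR@(4,2): attacks (4,3) (4,4) (4,1) (4,0) (5,2) (3,2) (2,2) (1,2) (0,2) [ray(0,1) blocked at (4,4)]
  WN@(4,4): attacks (2,5) (5,2) (3,2) (2,3)
  WR@(4,5): attacks (4,4) (5,5) (3,5) (2,5) [ray(0,-1) blocked at (4,4); ray(1,0) blocked at (5,5); ray(-1,0) blocked at (2,5)]
Union (21 distinct): (0,2) (0,4) (1,2) (1,3) (1,4) (2,0) (2,1) (2,2) (2,3) (2,5) (3,2) (3,3) (3,4) (3,5) (4,0) (4,1) (4,2) (4,3) (4,4) (5,2) (5,5)

Answer: 21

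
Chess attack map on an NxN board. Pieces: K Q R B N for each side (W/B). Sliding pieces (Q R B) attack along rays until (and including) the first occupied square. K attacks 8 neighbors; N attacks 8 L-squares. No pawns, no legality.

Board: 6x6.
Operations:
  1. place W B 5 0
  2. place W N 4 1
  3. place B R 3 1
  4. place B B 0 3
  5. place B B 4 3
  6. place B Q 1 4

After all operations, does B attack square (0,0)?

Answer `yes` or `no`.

Answer: no

Derivation:
Op 1: place WB@(5,0)
Op 2: place WN@(4,1)
Op 3: place BR@(3,1)
Op 4: place BB@(0,3)
Op 5: place BB@(4,3)
Op 6: place BQ@(1,4)
Per-piece attacks for B:
  BB@(0,3): attacks (1,4) (1,2) (2,1) (3,0) [ray(1,1) blocked at (1,4)]
  BQ@(1,4): attacks (1,5) (1,3) (1,2) (1,1) (1,0) (2,4) (3,4) (4,4) (5,4) (0,4) (2,5) (2,3) (3,2) (4,1) (0,5) (0,3) [ray(1,-1) blocked at (4,1); ray(-1,-1) blocked at (0,3)]
  BR@(3,1): attacks (3,2) (3,3) (3,4) (3,5) (3,0) (4,1) (2,1) (1,1) (0,1) [ray(1,0) blocked at (4,1)]
  BB@(4,3): attacks (5,4) (5,2) (3,4) (2,5) (3,2) (2,1) (1,0)
B attacks (0,0): no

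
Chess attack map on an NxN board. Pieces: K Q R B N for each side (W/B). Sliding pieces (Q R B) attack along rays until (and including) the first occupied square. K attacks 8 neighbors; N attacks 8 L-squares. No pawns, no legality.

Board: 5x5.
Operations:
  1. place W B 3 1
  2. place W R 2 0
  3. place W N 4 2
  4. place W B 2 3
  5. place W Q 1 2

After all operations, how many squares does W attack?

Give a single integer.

Answer: 20

Derivation:
Op 1: place WB@(3,1)
Op 2: place WR@(2,0)
Op 3: place WN@(4,2)
Op 4: place WB@(2,3)
Op 5: place WQ@(1,2)
Per-piece attacks for W:
  WQ@(1,2): attacks (1,3) (1,4) (1,1) (1,0) (2,2) (3,2) (4,2) (0,2) (2,3) (2,1) (3,0) (0,3) (0,1) [ray(1,0) blocked at (4,2); ray(1,1) blocked at (2,3)]
  WR@(2,0): attacks (2,1) (2,2) (2,3) (3,0) (4,0) (1,0) (0,0) [ray(0,1) blocked at (2,3)]
  WB@(2,3): attacks (3,4) (3,2) (4,1) (1,4) (1,2) [ray(-1,-1) blocked at (1,2)]
  WB@(3,1): attacks (4,2) (4,0) (2,2) (1,3) (0,4) (2,0) [ray(1,1) blocked at (4,2); ray(-1,-1) blocked at (2,0)]
  WN@(4,2): attacks (3,4) (2,3) (3,0) (2,1)
Union (20 distinct): (0,0) (0,1) (0,2) (0,3) (0,4) (1,0) (1,1) (1,2) (1,3) (1,4) (2,0) (2,1) (2,2) (2,3) (3,0) (3,2) (3,4) (4,0) (4,1) (4,2)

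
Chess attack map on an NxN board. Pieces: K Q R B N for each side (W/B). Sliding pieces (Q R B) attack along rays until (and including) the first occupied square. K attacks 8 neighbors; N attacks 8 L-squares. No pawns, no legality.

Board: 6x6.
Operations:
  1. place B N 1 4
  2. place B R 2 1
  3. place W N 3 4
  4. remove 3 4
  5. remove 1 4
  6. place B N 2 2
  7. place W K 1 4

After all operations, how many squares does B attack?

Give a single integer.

Answer: 13

Derivation:
Op 1: place BN@(1,4)
Op 2: place BR@(2,1)
Op 3: place WN@(3,4)
Op 4: remove (3,4)
Op 5: remove (1,4)
Op 6: place BN@(2,2)
Op 7: place WK@(1,4)
Per-piece attacks for B:
  BR@(2,1): attacks (2,2) (2,0) (3,1) (4,1) (5,1) (1,1) (0,1) [ray(0,1) blocked at (2,2)]
  BN@(2,2): attacks (3,4) (4,3) (1,4) (0,3) (3,0) (4,1) (1,0) (0,1)
Union (13 distinct): (0,1) (0,3) (1,0) (1,1) (1,4) (2,0) (2,2) (3,0) (3,1) (3,4) (4,1) (4,3) (5,1)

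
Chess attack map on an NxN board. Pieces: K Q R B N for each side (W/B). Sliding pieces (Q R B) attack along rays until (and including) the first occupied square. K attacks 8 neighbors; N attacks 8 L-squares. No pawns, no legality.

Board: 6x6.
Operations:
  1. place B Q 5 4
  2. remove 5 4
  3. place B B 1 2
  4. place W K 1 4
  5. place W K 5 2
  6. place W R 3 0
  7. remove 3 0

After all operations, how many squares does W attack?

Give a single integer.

Op 1: place BQ@(5,4)
Op 2: remove (5,4)
Op 3: place BB@(1,2)
Op 4: place WK@(1,4)
Op 5: place WK@(5,2)
Op 6: place WR@(3,0)
Op 7: remove (3,0)
Per-piece attacks for W:
  WK@(1,4): attacks (1,5) (1,3) (2,4) (0,4) (2,5) (2,3) (0,5) (0,3)
  WK@(5,2): attacks (5,3) (5,1) (4,2) (4,3) (4,1)
Union (13 distinct): (0,3) (0,4) (0,5) (1,3) (1,5) (2,3) (2,4) (2,5) (4,1) (4,2) (4,3) (5,1) (5,3)

Answer: 13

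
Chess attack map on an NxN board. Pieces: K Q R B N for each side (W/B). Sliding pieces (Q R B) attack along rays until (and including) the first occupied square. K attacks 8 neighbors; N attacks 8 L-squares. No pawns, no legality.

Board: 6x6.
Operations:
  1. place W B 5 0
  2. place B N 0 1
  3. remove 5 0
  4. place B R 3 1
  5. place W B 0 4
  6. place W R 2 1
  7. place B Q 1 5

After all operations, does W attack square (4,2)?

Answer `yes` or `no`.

Op 1: place WB@(5,0)
Op 2: place BN@(0,1)
Op 3: remove (5,0)
Op 4: place BR@(3,1)
Op 5: place WB@(0,4)
Op 6: place WR@(2,1)
Op 7: place BQ@(1,5)
Per-piece attacks for W:
  WB@(0,4): attacks (1,5) (1,3) (2,2) (3,1) [ray(1,1) blocked at (1,5); ray(1,-1) blocked at (3,1)]
  WR@(2,1): attacks (2,2) (2,3) (2,4) (2,5) (2,0) (3,1) (1,1) (0,1) [ray(1,0) blocked at (3,1); ray(-1,0) blocked at (0,1)]
W attacks (4,2): no

Answer: no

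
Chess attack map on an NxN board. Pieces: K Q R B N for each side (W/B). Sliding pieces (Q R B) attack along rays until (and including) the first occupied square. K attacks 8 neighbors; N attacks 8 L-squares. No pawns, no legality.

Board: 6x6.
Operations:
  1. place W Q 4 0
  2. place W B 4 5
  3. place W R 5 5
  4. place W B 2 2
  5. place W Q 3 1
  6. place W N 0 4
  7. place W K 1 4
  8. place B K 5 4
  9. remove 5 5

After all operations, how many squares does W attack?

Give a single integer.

Answer: 33

Derivation:
Op 1: place WQ@(4,0)
Op 2: place WB@(4,5)
Op 3: place WR@(5,5)
Op 4: place WB@(2,2)
Op 5: place WQ@(3,1)
Op 6: place WN@(0,4)
Op 7: place WK@(1,4)
Op 8: place BK@(5,4)
Op 9: remove (5,5)
Per-piece attacks for W:
  WN@(0,4): attacks (2,5) (1,2) (2,3)
  WK@(1,4): attacks (1,5) (1,3) (2,4) (0,4) (2,5) (2,3) (0,5) (0,3)
  WB@(2,2): attacks (3,3) (4,4) (5,5) (3,1) (1,3) (0,4) (1,1) (0,0) [ray(1,-1) blocked at (3,1); ray(-1,1) blocked at (0,4)]
  WQ@(3,1): attacks (3,2) (3,3) (3,4) (3,5) (3,0) (4,1) (5,1) (2,1) (1,1) (0,1) (4,2) (5,3) (4,0) (2,2) (2,0) [ray(1,-1) blocked at (4,0); ray(-1,1) blocked at (2,2)]
  WQ@(4,0): attacks (4,1) (4,2) (4,3) (4,4) (4,5) (5,0) (3,0) (2,0) (1,0) (0,0) (5,1) (3,1) [ray(0,1) blocked at (4,5); ray(-1,1) blocked at (3,1)]
  WB@(4,5): attacks (5,4) (3,4) (2,3) (1,2) (0,1) [ray(1,-1) blocked at (5,4)]
Union (33 distinct): (0,0) (0,1) (0,3) (0,4) (0,5) (1,0) (1,1) (1,2) (1,3) (1,5) (2,0) (2,1) (2,2) (2,3) (2,4) (2,5) (3,0) (3,1) (3,2) (3,3) (3,4) (3,5) (4,0) (4,1) (4,2) (4,3) (4,4) (4,5) (5,0) (5,1) (5,3) (5,4) (5,5)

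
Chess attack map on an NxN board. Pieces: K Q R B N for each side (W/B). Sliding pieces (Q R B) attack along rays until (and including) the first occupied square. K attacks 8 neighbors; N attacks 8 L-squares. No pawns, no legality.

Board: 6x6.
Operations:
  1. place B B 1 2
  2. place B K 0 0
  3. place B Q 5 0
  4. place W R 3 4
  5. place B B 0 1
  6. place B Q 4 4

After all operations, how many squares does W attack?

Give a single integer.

Answer: 9

Derivation:
Op 1: place BB@(1,2)
Op 2: place BK@(0,0)
Op 3: place BQ@(5,0)
Op 4: place WR@(3,4)
Op 5: place BB@(0,1)
Op 6: place BQ@(4,4)
Per-piece attacks for W:
  WR@(3,4): attacks (3,5) (3,3) (3,2) (3,1) (3,0) (4,4) (2,4) (1,4) (0,4) [ray(1,0) blocked at (4,4)]
Union (9 distinct): (0,4) (1,4) (2,4) (3,0) (3,1) (3,2) (3,3) (3,5) (4,4)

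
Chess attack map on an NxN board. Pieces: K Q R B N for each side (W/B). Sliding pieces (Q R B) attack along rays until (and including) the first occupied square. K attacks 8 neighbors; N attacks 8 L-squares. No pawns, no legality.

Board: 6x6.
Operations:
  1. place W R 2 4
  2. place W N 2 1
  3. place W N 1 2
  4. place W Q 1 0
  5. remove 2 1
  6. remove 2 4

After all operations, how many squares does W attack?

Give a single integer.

Op 1: place WR@(2,4)
Op 2: place WN@(2,1)
Op 3: place WN@(1,2)
Op 4: place WQ@(1,0)
Op 5: remove (2,1)
Op 6: remove (2,4)
Per-piece attacks for W:
  WQ@(1,0): attacks (1,1) (1,2) (2,0) (3,0) (4,0) (5,0) (0,0) (2,1) (3,2) (4,3) (5,4) (0,1) [ray(0,1) blocked at (1,2)]
  WN@(1,2): attacks (2,4) (3,3) (0,4) (2,0) (3,1) (0,0)
Union (16 distinct): (0,0) (0,1) (0,4) (1,1) (1,2) (2,0) (2,1) (2,4) (3,0) (3,1) (3,2) (3,3) (4,0) (4,3) (5,0) (5,4)

Answer: 16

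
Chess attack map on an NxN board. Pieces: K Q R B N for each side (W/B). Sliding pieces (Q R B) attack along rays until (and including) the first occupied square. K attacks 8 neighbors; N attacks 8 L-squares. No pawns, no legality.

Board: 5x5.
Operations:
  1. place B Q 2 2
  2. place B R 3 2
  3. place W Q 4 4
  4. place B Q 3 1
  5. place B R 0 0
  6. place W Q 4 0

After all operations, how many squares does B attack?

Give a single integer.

Op 1: place BQ@(2,2)
Op 2: place BR@(3,2)
Op 3: place WQ@(4,4)
Op 4: place BQ@(3,1)
Op 5: place BR@(0,0)
Op 6: place WQ@(4,0)
Per-piece attacks for B:
  BR@(0,0): attacks (0,1) (0,2) (0,3) (0,4) (1,0) (2,0) (3,0) (4,0) [ray(1,0) blocked at (4,0)]
  BQ@(2,2): attacks (2,3) (2,4) (2,1) (2,0) (3,2) (1,2) (0,2) (3,3) (4,4) (3,1) (1,3) (0,4) (1,1) (0,0) [ray(1,0) blocked at (3,2); ray(1,1) blocked at (4,4); ray(1,-1) blocked at (3,1); ray(-1,-1) blocked at (0,0)]
  BQ@(3,1): attacks (3,2) (3,0) (4,1) (2,1) (1,1) (0,1) (4,2) (4,0) (2,2) (2,0) [ray(0,1) blocked at (3,2); ray(1,-1) blocked at (4,0); ray(-1,1) blocked at (2,2)]
  BR@(3,2): attacks (3,3) (3,4) (3,1) (4,2) (2,2) [ray(0,-1) blocked at (3,1); ray(-1,0) blocked at (2,2)]
Union (23 distinct): (0,0) (0,1) (0,2) (0,3) (0,4) (1,0) (1,1) (1,2) (1,3) (2,0) (2,1) (2,2) (2,3) (2,4) (3,0) (3,1) (3,2) (3,3) (3,4) (4,0) (4,1) (4,2) (4,4)

Answer: 23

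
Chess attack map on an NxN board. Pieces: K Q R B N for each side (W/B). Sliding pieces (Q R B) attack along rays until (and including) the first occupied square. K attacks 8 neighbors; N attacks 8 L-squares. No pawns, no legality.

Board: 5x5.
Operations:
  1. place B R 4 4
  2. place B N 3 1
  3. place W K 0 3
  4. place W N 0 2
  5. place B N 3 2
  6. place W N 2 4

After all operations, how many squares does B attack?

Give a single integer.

Answer: 13

Derivation:
Op 1: place BR@(4,4)
Op 2: place BN@(3,1)
Op 3: place WK@(0,3)
Op 4: place WN@(0,2)
Op 5: place BN@(3,2)
Op 6: place WN@(2,4)
Per-piece attacks for B:
  BN@(3,1): attacks (4,3) (2,3) (1,2) (1,0)
  BN@(3,2): attacks (4,4) (2,4) (1,3) (4,0) (2,0) (1,1)
  BR@(4,4): attacks (4,3) (4,2) (4,1) (4,0) (3,4) (2,4) [ray(-1,0) blocked at (2,4)]
Union (13 distinct): (1,0) (1,1) (1,2) (1,3) (2,0) (2,3) (2,4) (3,4) (4,0) (4,1) (4,2) (4,3) (4,4)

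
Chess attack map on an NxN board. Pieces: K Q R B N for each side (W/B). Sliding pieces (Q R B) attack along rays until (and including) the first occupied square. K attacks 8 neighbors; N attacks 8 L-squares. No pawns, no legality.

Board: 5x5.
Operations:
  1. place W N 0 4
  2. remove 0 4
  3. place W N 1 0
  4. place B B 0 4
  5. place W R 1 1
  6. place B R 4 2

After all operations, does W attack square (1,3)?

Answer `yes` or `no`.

Answer: yes

Derivation:
Op 1: place WN@(0,4)
Op 2: remove (0,4)
Op 3: place WN@(1,0)
Op 4: place BB@(0,4)
Op 5: place WR@(1,1)
Op 6: place BR@(4,2)
Per-piece attacks for W:
  WN@(1,0): attacks (2,2) (3,1) (0,2)
  WR@(1,1): attacks (1,2) (1,3) (1,4) (1,0) (2,1) (3,1) (4,1) (0,1) [ray(0,-1) blocked at (1,0)]
W attacks (1,3): yes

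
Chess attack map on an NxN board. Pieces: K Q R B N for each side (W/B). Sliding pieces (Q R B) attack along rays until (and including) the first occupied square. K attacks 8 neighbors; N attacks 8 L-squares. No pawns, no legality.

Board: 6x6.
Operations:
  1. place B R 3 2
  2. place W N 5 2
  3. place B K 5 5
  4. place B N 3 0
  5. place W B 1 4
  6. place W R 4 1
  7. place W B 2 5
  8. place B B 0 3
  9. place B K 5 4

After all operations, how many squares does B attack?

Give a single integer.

Answer: 20

Derivation:
Op 1: place BR@(3,2)
Op 2: place WN@(5,2)
Op 3: place BK@(5,5)
Op 4: place BN@(3,0)
Op 5: place WB@(1,4)
Op 6: place WR@(4,1)
Op 7: place WB@(2,5)
Op 8: place BB@(0,3)
Op 9: place BK@(5,4)
Per-piece attacks for B:
  BB@(0,3): attacks (1,4) (1,2) (2,1) (3,0) [ray(1,1) blocked at (1,4); ray(1,-1) blocked at (3,0)]
  BN@(3,0): attacks (4,2) (5,1) (2,2) (1,1)
  BR@(3,2): attacks (3,3) (3,4) (3,5) (3,1) (3,0) (4,2) (5,2) (2,2) (1,2) (0,2) [ray(0,-1) blocked at (3,0); ray(1,0) blocked at (5,2)]
  BK@(5,4): attacks (5,5) (5,3) (4,4) (4,5) (4,3)
  BK@(5,5): attacks (5,4) (4,5) (4,4)
Union (20 distinct): (0,2) (1,1) (1,2) (1,4) (2,1) (2,2) (3,0) (3,1) (3,3) (3,4) (3,5) (4,2) (4,3) (4,4) (4,5) (5,1) (5,2) (5,3) (5,4) (5,5)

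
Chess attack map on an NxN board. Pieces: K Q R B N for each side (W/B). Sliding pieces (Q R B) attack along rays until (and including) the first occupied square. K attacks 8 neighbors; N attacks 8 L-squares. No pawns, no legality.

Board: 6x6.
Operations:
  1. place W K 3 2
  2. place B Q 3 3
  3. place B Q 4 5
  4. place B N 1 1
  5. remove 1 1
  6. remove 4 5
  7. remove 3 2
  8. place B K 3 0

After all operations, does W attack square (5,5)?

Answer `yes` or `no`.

Op 1: place WK@(3,2)
Op 2: place BQ@(3,3)
Op 3: place BQ@(4,5)
Op 4: place BN@(1,1)
Op 5: remove (1,1)
Op 6: remove (4,5)
Op 7: remove (3,2)
Op 8: place BK@(3,0)
Per-piece attacks for W:
W attacks (5,5): no

Answer: no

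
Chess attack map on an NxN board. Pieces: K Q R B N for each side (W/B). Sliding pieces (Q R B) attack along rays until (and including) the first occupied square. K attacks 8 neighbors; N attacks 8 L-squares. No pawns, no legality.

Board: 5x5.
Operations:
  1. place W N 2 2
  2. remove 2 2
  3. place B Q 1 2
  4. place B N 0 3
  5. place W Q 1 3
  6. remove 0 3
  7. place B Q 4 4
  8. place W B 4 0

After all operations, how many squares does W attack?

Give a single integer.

Op 1: place WN@(2,2)
Op 2: remove (2,2)
Op 3: place BQ@(1,2)
Op 4: place BN@(0,3)
Op 5: place WQ@(1,3)
Op 6: remove (0,3)
Op 7: place BQ@(4,4)
Op 8: place WB@(4,0)
Per-piece attacks for W:
  WQ@(1,3): attacks (1,4) (1,2) (2,3) (3,3) (4,3) (0,3) (2,4) (2,2) (3,1) (4,0) (0,4) (0,2) [ray(0,-1) blocked at (1,2); ray(1,-1) blocked at (4,0)]
  WB@(4,0): attacks (3,1) (2,2) (1,3) [ray(-1,1) blocked at (1,3)]
Union (13 distinct): (0,2) (0,3) (0,4) (1,2) (1,3) (1,4) (2,2) (2,3) (2,4) (3,1) (3,3) (4,0) (4,3)

Answer: 13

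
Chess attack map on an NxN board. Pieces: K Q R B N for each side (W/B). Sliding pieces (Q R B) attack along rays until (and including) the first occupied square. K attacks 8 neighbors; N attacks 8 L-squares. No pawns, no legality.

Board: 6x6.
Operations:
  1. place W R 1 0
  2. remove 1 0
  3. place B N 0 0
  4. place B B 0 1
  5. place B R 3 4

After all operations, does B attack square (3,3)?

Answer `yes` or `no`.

Op 1: place WR@(1,0)
Op 2: remove (1,0)
Op 3: place BN@(0,0)
Op 4: place BB@(0,1)
Op 5: place BR@(3,4)
Per-piece attacks for B:
  BN@(0,0): attacks (1,2) (2,1)
  BB@(0,1): attacks (1,2) (2,3) (3,4) (1,0) [ray(1,1) blocked at (3,4)]
  BR@(3,4): attacks (3,5) (3,3) (3,2) (3,1) (3,0) (4,4) (5,4) (2,4) (1,4) (0,4)
B attacks (3,3): yes

Answer: yes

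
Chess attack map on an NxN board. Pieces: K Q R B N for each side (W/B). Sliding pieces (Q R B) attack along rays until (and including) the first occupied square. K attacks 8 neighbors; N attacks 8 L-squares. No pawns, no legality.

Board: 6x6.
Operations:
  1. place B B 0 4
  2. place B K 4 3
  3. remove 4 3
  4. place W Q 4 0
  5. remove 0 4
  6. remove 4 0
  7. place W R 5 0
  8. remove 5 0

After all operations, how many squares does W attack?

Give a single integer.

Op 1: place BB@(0,4)
Op 2: place BK@(4,3)
Op 3: remove (4,3)
Op 4: place WQ@(4,0)
Op 5: remove (0,4)
Op 6: remove (4,0)
Op 7: place WR@(5,0)
Op 8: remove (5,0)
Per-piece attacks for W:
Union (0 distinct): (none)

Answer: 0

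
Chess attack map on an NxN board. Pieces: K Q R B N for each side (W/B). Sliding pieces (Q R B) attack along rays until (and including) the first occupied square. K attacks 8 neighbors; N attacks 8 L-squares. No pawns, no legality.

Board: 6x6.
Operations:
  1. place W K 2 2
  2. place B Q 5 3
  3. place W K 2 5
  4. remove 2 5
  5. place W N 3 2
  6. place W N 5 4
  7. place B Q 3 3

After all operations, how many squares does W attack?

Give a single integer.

Answer: 16

Derivation:
Op 1: place WK@(2,2)
Op 2: place BQ@(5,3)
Op 3: place WK@(2,5)
Op 4: remove (2,5)
Op 5: place WN@(3,2)
Op 6: place WN@(5,4)
Op 7: place BQ@(3,3)
Per-piece attacks for W:
  WK@(2,2): attacks (2,3) (2,1) (3,2) (1,2) (3,3) (3,1) (1,3) (1,1)
  WN@(3,2): attacks (4,4) (5,3) (2,4) (1,3) (4,0) (5,1) (2,0) (1,1)
  WN@(5,4): attacks (3,5) (4,2) (3,3)
Union (16 distinct): (1,1) (1,2) (1,3) (2,0) (2,1) (2,3) (2,4) (3,1) (3,2) (3,3) (3,5) (4,0) (4,2) (4,4) (5,1) (5,3)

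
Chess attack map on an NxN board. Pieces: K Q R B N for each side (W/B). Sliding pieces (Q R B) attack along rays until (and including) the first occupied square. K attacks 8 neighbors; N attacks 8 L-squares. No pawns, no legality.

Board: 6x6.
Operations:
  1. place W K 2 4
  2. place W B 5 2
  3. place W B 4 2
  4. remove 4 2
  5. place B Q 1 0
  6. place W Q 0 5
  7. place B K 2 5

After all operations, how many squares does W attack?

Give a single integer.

Answer: 18

Derivation:
Op 1: place WK@(2,4)
Op 2: place WB@(5,2)
Op 3: place WB@(4,2)
Op 4: remove (4,2)
Op 5: place BQ@(1,0)
Op 6: place WQ@(0,5)
Op 7: place BK@(2,5)
Per-piece attacks for W:
  WQ@(0,5): attacks (0,4) (0,3) (0,2) (0,1) (0,0) (1,5) (2,5) (1,4) (2,3) (3,2) (4,1) (5,0) [ray(1,0) blocked at (2,5)]
  WK@(2,4): attacks (2,5) (2,3) (3,4) (1,4) (3,5) (3,3) (1,5) (1,3)
  WB@(5,2): attacks (4,3) (3,4) (2,5) (4,1) (3,0) [ray(-1,1) blocked at (2,5)]
Union (18 distinct): (0,0) (0,1) (0,2) (0,3) (0,4) (1,3) (1,4) (1,5) (2,3) (2,5) (3,0) (3,2) (3,3) (3,4) (3,5) (4,1) (4,3) (5,0)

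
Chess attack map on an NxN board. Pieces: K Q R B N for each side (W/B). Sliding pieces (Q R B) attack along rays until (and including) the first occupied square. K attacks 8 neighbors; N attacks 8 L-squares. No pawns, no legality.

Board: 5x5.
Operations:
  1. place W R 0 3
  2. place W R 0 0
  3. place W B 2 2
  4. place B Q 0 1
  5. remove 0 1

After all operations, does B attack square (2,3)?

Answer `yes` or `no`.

Answer: no

Derivation:
Op 1: place WR@(0,3)
Op 2: place WR@(0,0)
Op 3: place WB@(2,2)
Op 4: place BQ@(0,1)
Op 5: remove (0,1)
Per-piece attacks for B:
B attacks (2,3): no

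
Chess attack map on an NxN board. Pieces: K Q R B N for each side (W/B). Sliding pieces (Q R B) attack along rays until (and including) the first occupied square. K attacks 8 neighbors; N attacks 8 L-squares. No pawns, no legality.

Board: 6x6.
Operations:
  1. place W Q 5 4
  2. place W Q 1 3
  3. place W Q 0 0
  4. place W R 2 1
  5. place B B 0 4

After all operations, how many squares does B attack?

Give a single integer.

Op 1: place WQ@(5,4)
Op 2: place WQ@(1,3)
Op 3: place WQ@(0,0)
Op 4: place WR@(2,1)
Op 5: place BB@(0,4)
Per-piece attacks for B:
  BB@(0,4): attacks (1,5) (1,3) [ray(1,-1) blocked at (1,3)]
Union (2 distinct): (1,3) (1,5)

Answer: 2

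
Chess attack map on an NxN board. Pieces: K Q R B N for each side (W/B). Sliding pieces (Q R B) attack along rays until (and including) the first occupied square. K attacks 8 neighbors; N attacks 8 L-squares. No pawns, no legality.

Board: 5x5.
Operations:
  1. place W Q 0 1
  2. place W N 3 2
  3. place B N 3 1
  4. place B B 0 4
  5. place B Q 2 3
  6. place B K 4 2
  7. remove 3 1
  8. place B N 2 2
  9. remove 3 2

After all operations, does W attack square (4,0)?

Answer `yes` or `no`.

Op 1: place WQ@(0,1)
Op 2: place WN@(3,2)
Op 3: place BN@(3,1)
Op 4: place BB@(0,4)
Op 5: place BQ@(2,3)
Op 6: place BK@(4,2)
Op 7: remove (3,1)
Op 8: place BN@(2,2)
Op 9: remove (3,2)
Per-piece attacks for W:
  WQ@(0,1): attacks (0,2) (0,3) (0,4) (0,0) (1,1) (2,1) (3,1) (4,1) (1,2) (2,3) (1,0) [ray(0,1) blocked at (0,4); ray(1,1) blocked at (2,3)]
W attacks (4,0): no

Answer: no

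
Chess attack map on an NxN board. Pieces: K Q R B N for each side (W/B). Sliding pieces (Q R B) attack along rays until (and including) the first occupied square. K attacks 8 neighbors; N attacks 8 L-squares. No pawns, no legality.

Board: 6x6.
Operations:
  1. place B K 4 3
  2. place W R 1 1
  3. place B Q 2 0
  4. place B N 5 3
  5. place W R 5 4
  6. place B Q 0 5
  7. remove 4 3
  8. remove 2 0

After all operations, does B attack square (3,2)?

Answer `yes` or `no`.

Op 1: place BK@(4,3)
Op 2: place WR@(1,1)
Op 3: place BQ@(2,0)
Op 4: place BN@(5,3)
Op 5: place WR@(5,4)
Op 6: place BQ@(0,5)
Op 7: remove (4,3)
Op 8: remove (2,0)
Per-piece attacks for B:
  BQ@(0,5): attacks (0,4) (0,3) (0,2) (0,1) (0,0) (1,5) (2,5) (3,5) (4,5) (5,5) (1,4) (2,3) (3,2) (4,1) (5,0)
  BN@(5,3): attacks (4,5) (3,4) (4,1) (3,2)
B attacks (3,2): yes

Answer: yes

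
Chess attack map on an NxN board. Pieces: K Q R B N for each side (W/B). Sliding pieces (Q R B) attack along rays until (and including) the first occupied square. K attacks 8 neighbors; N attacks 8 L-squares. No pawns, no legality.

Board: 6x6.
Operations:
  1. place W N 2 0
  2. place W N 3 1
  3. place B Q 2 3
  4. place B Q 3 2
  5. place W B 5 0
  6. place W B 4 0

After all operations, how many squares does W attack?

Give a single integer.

Op 1: place WN@(2,0)
Op 2: place WN@(3,1)
Op 3: place BQ@(2,3)
Op 4: place BQ@(3,2)
Op 5: place WB@(5,0)
Op 6: place WB@(4,0)
Per-piece attacks for W:
  WN@(2,0): attacks (3,2) (4,1) (1,2) (0,1)
  WN@(3,1): attacks (4,3) (5,2) (2,3) (1,2) (5,0) (1,0)
  WB@(4,0): attacks (5,1) (3,1) [ray(-1,1) blocked at (3,1)]
  WB@(5,0): attacks (4,1) (3,2) [ray(-1,1) blocked at (3,2)]
Union (11 distinct): (0,1) (1,0) (1,2) (2,3) (3,1) (3,2) (4,1) (4,3) (5,0) (5,1) (5,2)

Answer: 11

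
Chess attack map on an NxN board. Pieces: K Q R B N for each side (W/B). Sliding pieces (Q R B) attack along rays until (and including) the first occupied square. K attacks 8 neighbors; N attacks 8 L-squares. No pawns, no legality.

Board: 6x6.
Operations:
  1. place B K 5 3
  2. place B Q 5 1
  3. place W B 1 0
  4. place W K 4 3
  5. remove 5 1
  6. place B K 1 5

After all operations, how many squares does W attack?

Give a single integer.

Answer: 11

Derivation:
Op 1: place BK@(5,3)
Op 2: place BQ@(5,1)
Op 3: place WB@(1,0)
Op 4: place WK@(4,3)
Op 5: remove (5,1)
Op 6: place BK@(1,5)
Per-piece attacks for W:
  WB@(1,0): attacks (2,1) (3,2) (4,3) (0,1) [ray(1,1) blocked at (4,3)]
  WK@(4,3): attacks (4,4) (4,2) (5,3) (3,3) (5,4) (5,2) (3,4) (3,2)
Union (11 distinct): (0,1) (2,1) (3,2) (3,3) (3,4) (4,2) (4,3) (4,4) (5,2) (5,3) (5,4)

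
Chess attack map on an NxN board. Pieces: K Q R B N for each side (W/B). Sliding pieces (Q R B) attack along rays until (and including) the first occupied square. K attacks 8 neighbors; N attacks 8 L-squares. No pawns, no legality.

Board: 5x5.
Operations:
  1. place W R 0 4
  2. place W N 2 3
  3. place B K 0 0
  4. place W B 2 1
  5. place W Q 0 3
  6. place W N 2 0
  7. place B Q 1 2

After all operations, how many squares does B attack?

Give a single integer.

Op 1: place WR@(0,4)
Op 2: place WN@(2,3)
Op 3: place BK@(0,0)
Op 4: place WB@(2,1)
Op 5: place WQ@(0,3)
Op 6: place WN@(2,0)
Op 7: place BQ@(1,2)
Per-piece attacks for B:
  BK@(0,0): attacks (0,1) (1,0) (1,1)
  BQ@(1,2): attacks (1,3) (1,4) (1,1) (1,0) (2,2) (3,2) (4,2) (0,2) (2,3) (2,1) (0,3) (0,1) [ray(1,1) blocked at (2,3); ray(1,-1) blocked at (2,1); ray(-1,1) blocked at (0,3)]
Union (12 distinct): (0,1) (0,2) (0,3) (1,0) (1,1) (1,3) (1,4) (2,1) (2,2) (2,3) (3,2) (4,2)

Answer: 12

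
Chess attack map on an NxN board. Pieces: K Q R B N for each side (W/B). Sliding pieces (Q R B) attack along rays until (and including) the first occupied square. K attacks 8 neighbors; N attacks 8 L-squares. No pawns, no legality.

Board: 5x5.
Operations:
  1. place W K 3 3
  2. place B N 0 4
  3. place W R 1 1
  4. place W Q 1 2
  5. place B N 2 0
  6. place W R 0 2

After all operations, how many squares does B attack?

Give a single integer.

Op 1: place WK@(3,3)
Op 2: place BN@(0,4)
Op 3: place WR@(1,1)
Op 4: place WQ@(1,2)
Op 5: place BN@(2,0)
Op 6: place WR@(0,2)
Per-piece attacks for B:
  BN@(0,4): attacks (1,2) (2,3)
  BN@(2,0): attacks (3,2) (4,1) (1,2) (0,1)
Union (5 distinct): (0,1) (1,2) (2,3) (3,2) (4,1)

Answer: 5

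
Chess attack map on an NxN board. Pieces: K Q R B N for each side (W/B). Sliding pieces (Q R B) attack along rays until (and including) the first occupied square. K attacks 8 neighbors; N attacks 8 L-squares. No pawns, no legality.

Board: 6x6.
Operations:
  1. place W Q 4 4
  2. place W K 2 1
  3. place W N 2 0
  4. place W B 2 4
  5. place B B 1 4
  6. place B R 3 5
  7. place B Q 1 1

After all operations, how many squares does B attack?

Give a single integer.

Op 1: place WQ@(4,4)
Op 2: place WK@(2,1)
Op 3: place WN@(2,0)
Op 4: place WB@(2,4)
Op 5: place BB@(1,4)
Op 6: place BR@(3,5)
Op 7: place BQ@(1,1)
Per-piece attacks for B:
  BQ@(1,1): attacks (1,2) (1,3) (1,4) (1,0) (2,1) (0,1) (2,2) (3,3) (4,4) (2,0) (0,2) (0,0) [ray(0,1) blocked at (1,4); ray(1,0) blocked at (2,1); ray(1,1) blocked at (4,4); ray(1,-1) blocked at (2,0)]
  BB@(1,4): attacks (2,5) (2,3) (3,2) (4,1) (5,0) (0,5) (0,3)
  BR@(3,5): attacks (3,4) (3,3) (3,2) (3,1) (3,0) (4,5) (5,5) (2,5) (1,5) (0,5)
Union (25 distinct): (0,0) (0,1) (0,2) (0,3) (0,5) (1,0) (1,2) (1,3) (1,4) (1,5) (2,0) (2,1) (2,2) (2,3) (2,5) (3,0) (3,1) (3,2) (3,3) (3,4) (4,1) (4,4) (4,5) (5,0) (5,5)

Answer: 25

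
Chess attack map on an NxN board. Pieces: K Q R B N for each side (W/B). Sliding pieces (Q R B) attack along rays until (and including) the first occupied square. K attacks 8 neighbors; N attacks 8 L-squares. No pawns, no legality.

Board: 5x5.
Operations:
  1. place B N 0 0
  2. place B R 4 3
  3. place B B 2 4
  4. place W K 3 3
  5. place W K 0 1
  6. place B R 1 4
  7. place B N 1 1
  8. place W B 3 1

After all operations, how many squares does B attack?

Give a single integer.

Op 1: place BN@(0,0)
Op 2: place BR@(4,3)
Op 3: place BB@(2,4)
Op 4: place WK@(3,3)
Op 5: place WK@(0,1)
Op 6: place BR@(1,4)
Op 7: place BN@(1,1)
Op 8: place WB@(3,1)
Per-piece attacks for B:
  BN@(0,0): attacks (1,2) (2,1)
  BN@(1,1): attacks (2,3) (3,2) (0,3) (3,0)
  BR@(1,4): attacks (1,3) (1,2) (1,1) (2,4) (0,4) [ray(0,-1) blocked at (1,1); ray(1,0) blocked at (2,4)]
  BB@(2,4): attacks (3,3) (1,3) (0,2) [ray(1,-1) blocked at (3,3)]
  BR@(4,3): attacks (4,4) (4,2) (4,1) (4,0) (3,3) [ray(-1,0) blocked at (3,3)]
Union (16 distinct): (0,2) (0,3) (0,4) (1,1) (1,2) (1,3) (2,1) (2,3) (2,4) (3,0) (3,2) (3,3) (4,0) (4,1) (4,2) (4,4)

Answer: 16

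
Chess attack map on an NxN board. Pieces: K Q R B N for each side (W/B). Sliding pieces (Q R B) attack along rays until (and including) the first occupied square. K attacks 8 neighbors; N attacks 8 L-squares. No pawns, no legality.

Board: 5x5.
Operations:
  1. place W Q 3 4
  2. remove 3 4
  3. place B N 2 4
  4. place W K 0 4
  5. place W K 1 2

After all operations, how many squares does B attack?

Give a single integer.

Answer: 4

Derivation:
Op 1: place WQ@(3,4)
Op 2: remove (3,4)
Op 3: place BN@(2,4)
Op 4: place WK@(0,4)
Op 5: place WK@(1,2)
Per-piece attacks for B:
  BN@(2,4): attacks (3,2) (4,3) (1,2) (0,3)
Union (4 distinct): (0,3) (1,2) (3,2) (4,3)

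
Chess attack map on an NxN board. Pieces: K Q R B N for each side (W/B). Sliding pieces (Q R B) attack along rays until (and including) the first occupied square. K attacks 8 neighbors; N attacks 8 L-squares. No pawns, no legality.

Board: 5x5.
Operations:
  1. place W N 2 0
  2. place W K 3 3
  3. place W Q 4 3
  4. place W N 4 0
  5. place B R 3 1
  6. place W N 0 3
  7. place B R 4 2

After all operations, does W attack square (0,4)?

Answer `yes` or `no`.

Answer: no

Derivation:
Op 1: place WN@(2,0)
Op 2: place WK@(3,3)
Op 3: place WQ@(4,3)
Op 4: place WN@(4,0)
Op 5: place BR@(3,1)
Op 6: place WN@(0,3)
Op 7: place BR@(4,2)
Per-piece attacks for W:
  WN@(0,3): attacks (2,4) (1,1) (2,2)
  WN@(2,0): attacks (3,2) (4,1) (1,2) (0,1)
  WK@(3,3): attacks (3,4) (3,2) (4,3) (2,3) (4,4) (4,2) (2,4) (2,2)
  WN@(4,0): attacks (3,2) (2,1)
  WQ@(4,3): attacks (4,4) (4,2) (3,3) (3,4) (3,2) (2,1) (1,0) [ray(0,-1) blocked at (4,2); ray(-1,0) blocked at (3,3)]
W attacks (0,4): no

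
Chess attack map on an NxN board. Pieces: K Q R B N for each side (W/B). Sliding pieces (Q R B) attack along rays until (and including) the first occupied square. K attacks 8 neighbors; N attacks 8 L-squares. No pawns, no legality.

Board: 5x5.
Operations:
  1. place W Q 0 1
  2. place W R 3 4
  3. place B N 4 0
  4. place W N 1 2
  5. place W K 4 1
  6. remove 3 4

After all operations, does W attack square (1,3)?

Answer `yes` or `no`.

Op 1: place WQ@(0,1)
Op 2: place WR@(3,4)
Op 3: place BN@(4,0)
Op 4: place WN@(1,2)
Op 5: place WK@(4,1)
Op 6: remove (3,4)
Per-piece attacks for W:
  WQ@(0,1): attacks (0,2) (0,3) (0,4) (0,0) (1,1) (2,1) (3,1) (4,1) (1,2) (1,0) [ray(1,0) blocked at (4,1); ray(1,1) blocked at (1,2)]
  WN@(1,2): attacks (2,4) (3,3) (0,4) (2,0) (3,1) (0,0)
  WK@(4,1): attacks (4,2) (4,0) (3,1) (3,2) (3,0)
W attacks (1,3): no

Answer: no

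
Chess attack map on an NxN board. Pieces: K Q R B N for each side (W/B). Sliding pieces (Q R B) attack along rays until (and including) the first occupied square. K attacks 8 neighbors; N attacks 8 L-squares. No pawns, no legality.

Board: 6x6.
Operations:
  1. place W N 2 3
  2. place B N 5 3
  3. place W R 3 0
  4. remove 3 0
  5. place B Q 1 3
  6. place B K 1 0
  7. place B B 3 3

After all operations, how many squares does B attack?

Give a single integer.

Answer: 26

Derivation:
Op 1: place WN@(2,3)
Op 2: place BN@(5,3)
Op 3: place WR@(3,0)
Op 4: remove (3,0)
Op 5: place BQ@(1,3)
Op 6: place BK@(1,0)
Op 7: place BB@(3,3)
Per-piece attacks for B:
  BK@(1,0): attacks (1,1) (2,0) (0,0) (2,1) (0,1)
  BQ@(1,3): attacks (1,4) (1,5) (1,2) (1,1) (1,0) (2,3) (0,3) (2,4) (3,5) (2,2) (3,1) (4,0) (0,4) (0,2) [ray(0,-1) blocked at (1,0); ray(1,0) blocked at (2,3)]
  BB@(3,3): attacks (4,4) (5,5) (4,2) (5,1) (2,4) (1,5) (2,2) (1,1) (0,0)
  BN@(5,3): attacks (4,5) (3,4) (4,1) (3,2)
Union (26 distinct): (0,0) (0,1) (0,2) (0,3) (0,4) (1,0) (1,1) (1,2) (1,4) (1,5) (2,0) (2,1) (2,2) (2,3) (2,4) (3,1) (3,2) (3,4) (3,5) (4,0) (4,1) (4,2) (4,4) (4,5) (5,1) (5,5)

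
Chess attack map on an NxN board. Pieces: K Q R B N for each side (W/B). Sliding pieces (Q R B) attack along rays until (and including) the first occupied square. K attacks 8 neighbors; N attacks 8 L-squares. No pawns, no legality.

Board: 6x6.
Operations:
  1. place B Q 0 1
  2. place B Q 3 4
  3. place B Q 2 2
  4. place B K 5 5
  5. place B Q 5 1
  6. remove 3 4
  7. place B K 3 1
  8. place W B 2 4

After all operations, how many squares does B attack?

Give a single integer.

Op 1: place BQ@(0,1)
Op 2: place BQ@(3,4)
Op 3: place BQ@(2,2)
Op 4: place BK@(5,5)
Op 5: place BQ@(5,1)
Op 6: remove (3,4)
Op 7: place BK@(3,1)
Op 8: place WB@(2,4)
Per-piece attacks for B:
  BQ@(0,1): attacks (0,2) (0,3) (0,4) (0,5) (0,0) (1,1) (2,1) (3,1) (1,2) (2,3) (3,4) (4,5) (1,0) [ray(1,0) blocked at (3,1)]
  BQ@(2,2): attacks (2,3) (2,4) (2,1) (2,0) (3,2) (4,2) (5,2) (1,2) (0,2) (3,3) (4,4) (5,5) (3,1) (1,3) (0,4) (1,1) (0,0) [ray(0,1) blocked at (2,4); ray(1,1) blocked at (5,5); ray(1,-1) blocked at (3,1)]
  BK@(3,1): attacks (3,2) (3,0) (4,1) (2,1) (4,2) (4,0) (2,2) (2,0)
  BQ@(5,1): attacks (5,2) (5,3) (5,4) (5,5) (5,0) (4,1) (3,1) (4,2) (3,3) (2,4) (4,0) [ray(0,1) blocked at (5,5); ray(-1,0) blocked at (3,1); ray(-1,1) blocked at (2,4)]
  BK@(5,5): attacks (5,4) (4,5) (4,4)
Union (29 distinct): (0,0) (0,2) (0,3) (0,4) (0,5) (1,0) (1,1) (1,2) (1,3) (2,0) (2,1) (2,2) (2,3) (2,4) (3,0) (3,1) (3,2) (3,3) (3,4) (4,0) (4,1) (4,2) (4,4) (4,5) (5,0) (5,2) (5,3) (5,4) (5,5)

Answer: 29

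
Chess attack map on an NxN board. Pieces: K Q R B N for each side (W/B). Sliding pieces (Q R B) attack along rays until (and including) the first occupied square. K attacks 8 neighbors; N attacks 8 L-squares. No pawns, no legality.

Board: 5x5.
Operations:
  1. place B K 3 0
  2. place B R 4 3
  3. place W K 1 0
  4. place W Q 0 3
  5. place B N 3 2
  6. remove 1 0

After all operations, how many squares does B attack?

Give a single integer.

Op 1: place BK@(3,0)
Op 2: place BR@(4,3)
Op 3: place WK@(1,0)
Op 4: place WQ@(0,3)
Op 5: place BN@(3,2)
Op 6: remove (1,0)
Per-piece attacks for B:
  BK@(3,0): attacks (3,1) (4,0) (2,0) (4,1) (2,1)
  BN@(3,2): attacks (4,4) (2,4) (1,3) (4,0) (2,0) (1,1)
  BR@(4,3): attacks (4,4) (4,2) (4,1) (4,0) (3,3) (2,3) (1,3) (0,3) [ray(-1,0) blocked at (0,3)]
Union (13 distinct): (0,3) (1,1) (1,3) (2,0) (2,1) (2,3) (2,4) (3,1) (3,3) (4,0) (4,1) (4,2) (4,4)

Answer: 13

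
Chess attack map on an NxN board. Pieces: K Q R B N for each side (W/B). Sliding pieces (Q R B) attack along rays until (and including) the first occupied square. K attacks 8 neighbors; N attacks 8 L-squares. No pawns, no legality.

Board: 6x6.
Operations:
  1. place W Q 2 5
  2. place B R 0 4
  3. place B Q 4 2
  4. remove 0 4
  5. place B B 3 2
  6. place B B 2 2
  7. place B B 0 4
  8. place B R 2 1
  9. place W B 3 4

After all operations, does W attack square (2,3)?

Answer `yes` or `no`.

Op 1: place WQ@(2,5)
Op 2: place BR@(0,4)
Op 3: place BQ@(4,2)
Op 4: remove (0,4)
Op 5: place BB@(3,2)
Op 6: place BB@(2,2)
Op 7: place BB@(0,4)
Op 8: place BR@(2,1)
Op 9: place WB@(3,4)
Per-piece attacks for W:
  WQ@(2,5): attacks (2,4) (2,3) (2,2) (3,5) (4,5) (5,5) (1,5) (0,5) (3,4) (1,4) (0,3) [ray(0,-1) blocked at (2,2); ray(1,-1) blocked at (3,4)]
  WB@(3,4): attacks (4,5) (4,3) (5,2) (2,5) (2,3) (1,2) (0,1) [ray(-1,1) blocked at (2,5)]
W attacks (2,3): yes

Answer: yes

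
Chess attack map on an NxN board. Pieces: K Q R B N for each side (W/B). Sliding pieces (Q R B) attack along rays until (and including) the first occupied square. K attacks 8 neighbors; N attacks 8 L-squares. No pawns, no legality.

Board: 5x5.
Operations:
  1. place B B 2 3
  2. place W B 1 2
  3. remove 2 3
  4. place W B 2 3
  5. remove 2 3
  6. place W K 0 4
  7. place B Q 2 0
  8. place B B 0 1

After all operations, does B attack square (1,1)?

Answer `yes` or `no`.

Answer: yes

Derivation:
Op 1: place BB@(2,3)
Op 2: place WB@(1,2)
Op 3: remove (2,3)
Op 4: place WB@(2,3)
Op 5: remove (2,3)
Op 6: place WK@(0,4)
Op 7: place BQ@(2,0)
Op 8: place BB@(0,1)
Per-piece attacks for B:
  BB@(0,1): attacks (1,2) (1,0) [ray(1,1) blocked at (1,2)]
  BQ@(2,0): attacks (2,1) (2,2) (2,3) (2,4) (3,0) (4,0) (1,0) (0,0) (3,1) (4,2) (1,1) (0,2)
B attacks (1,1): yes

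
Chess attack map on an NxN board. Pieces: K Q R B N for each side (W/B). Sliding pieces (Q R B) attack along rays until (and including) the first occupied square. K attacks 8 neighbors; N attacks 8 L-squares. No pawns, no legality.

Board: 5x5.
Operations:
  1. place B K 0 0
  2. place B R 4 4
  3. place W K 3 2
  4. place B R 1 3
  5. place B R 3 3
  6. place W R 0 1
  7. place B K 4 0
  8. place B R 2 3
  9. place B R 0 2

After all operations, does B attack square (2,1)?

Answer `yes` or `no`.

Answer: yes

Derivation:
Op 1: place BK@(0,0)
Op 2: place BR@(4,4)
Op 3: place WK@(3,2)
Op 4: place BR@(1,3)
Op 5: place BR@(3,3)
Op 6: place WR@(0,1)
Op 7: place BK@(4,0)
Op 8: place BR@(2,3)
Op 9: place BR@(0,2)
Per-piece attacks for B:
  BK@(0,0): attacks (0,1) (1,0) (1,1)
  BR@(0,2): attacks (0,3) (0,4) (0,1) (1,2) (2,2) (3,2) [ray(0,-1) blocked at (0,1); ray(1,0) blocked at (3,2)]
  BR@(1,3): attacks (1,4) (1,2) (1,1) (1,0) (2,3) (0,3) [ray(1,0) blocked at (2,3)]
  BR@(2,3): attacks (2,4) (2,2) (2,1) (2,0) (3,3) (1,3) [ray(1,0) blocked at (3,3); ray(-1,0) blocked at (1,3)]
  BR@(3,3): attacks (3,4) (3,2) (4,3) (2,3) [ray(0,-1) blocked at (3,2); ray(-1,0) blocked at (2,3)]
  BK@(4,0): attacks (4,1) (3,0) (3,1)
  BR@(4,4): attacks (4,3) (4,2) (4,1) (4,0) (3,4) (2,4) (1,4) (0,4) [ray(0,-1) blocked at (4,0)]
B attacks (2,1): yes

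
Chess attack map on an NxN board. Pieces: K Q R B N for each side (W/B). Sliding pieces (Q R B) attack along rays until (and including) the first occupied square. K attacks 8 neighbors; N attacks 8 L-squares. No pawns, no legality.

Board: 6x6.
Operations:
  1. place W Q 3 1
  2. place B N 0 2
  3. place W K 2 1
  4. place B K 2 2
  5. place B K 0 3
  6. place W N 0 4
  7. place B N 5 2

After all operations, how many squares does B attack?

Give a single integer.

Op 1: place WQ@(3,1)
Op 2: place BN@(0,2)
Op 3: place WK@(2,1)
Op 4: place BK@(2,2)
Op 5: place BK@(0,3)
Op 6: place WN@(0,4)
Op 7: place BN@(5,2)
Per-piece attacks for B:
  BN@(0,2): attacks (1,4) (2,3) (1,0) (2,1)
  BK@(0,3): attacks (0,4) (0,2) (1,3) (1,4) (1,2)
  BK@(2,2): attacks (2,3) (2,1) (3,2) (1,2) (3,3) (3,1) (1,3) (1,1)
  BN@(5,2): attacks (4,4) (3,3) (4,0) (3,1)
Union (14 distinct): (0,2) (0,4) (1,0) (1,1) (1,2) (1,3) (1,4) (2,1) (2,3) (3,1) (3,2) (3,3) (4,0) (4,4)

Answer: 14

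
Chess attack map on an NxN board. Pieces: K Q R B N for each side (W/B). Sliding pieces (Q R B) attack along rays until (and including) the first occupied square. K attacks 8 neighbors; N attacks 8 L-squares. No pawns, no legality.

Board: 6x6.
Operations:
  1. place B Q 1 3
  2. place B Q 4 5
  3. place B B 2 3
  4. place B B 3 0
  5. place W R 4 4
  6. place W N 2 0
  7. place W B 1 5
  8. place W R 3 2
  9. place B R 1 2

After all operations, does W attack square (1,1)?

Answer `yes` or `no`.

Op 1: place BQ@(1,3)
Op 2: place BQ@(4,5)
Op 3: place BB@(2,3)
Op 4: place BB@(3,0)
Op 5: place WR@(4,4)
Op 6: place WN@(2,0)
Op 7: place WB@(1,5)
Op 8: place WR@(3,2)
Op 9: place BR@(1,2)
Per-piece attacks for W:
  WB@(1,5): attacks (2,4) (3,3) (4,2) (5,1) (0,4)
  WN@(2,0): attacks (3,2) (4,1) (1,2) (0,1)
  WR@(3,2): attacks (3,3) (3,4) (3,5) (3,1) (3,0) (4,2) (5,2) (2,2) (1,2) [ray(0,-1) blocked at (3,0); ray(-1,0) blocked at (1,2)]
  WR@(4,4): attacks (4,5) (4,3) (4,2) (4,1) (4,0) (5,4) (3,4) (2,4) (1,4) (0,4) [ray(0,1) blocked at (4,5)]
W attacks (1,1): no

Answer: no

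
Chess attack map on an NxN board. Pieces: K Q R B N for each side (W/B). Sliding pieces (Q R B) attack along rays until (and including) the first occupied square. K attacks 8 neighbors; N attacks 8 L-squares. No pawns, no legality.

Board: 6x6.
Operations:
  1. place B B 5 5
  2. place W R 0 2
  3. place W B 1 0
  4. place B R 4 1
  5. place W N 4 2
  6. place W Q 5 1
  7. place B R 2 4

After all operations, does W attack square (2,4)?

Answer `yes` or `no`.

Answer: no

Derivation:
Op 1: place BB@(5,5)
Op 2: place WR@(0,2)
Op 3: place WB@(1,0)
Op 4: place BR@(4,1)
Op 5: place WN@(4,2)
Op 6: place WQ@(5,1)
Op 7: place BR@(2,4)
Per-piece attacks for W:
  WR@(0,2): attacks (0,3) (0,4) (0,5) (0,1) (0,0) (1,2) (2,2) (3,2) (4,2) [ray(1,0) blocked at (4,2)]
  WB@(1,0): attacks (2,1) (3,2) (4,3) (5,4) (0,1)
  WN@(4,2): attacks (5,4) (3,4) (2,3) (5,0) (3,0) (2,1)
  WQ@(5,1): attacks (5,2) (5,3) (5,4) (5,5) (5,0) (4,1) (4,2) (4,0) [ray(0,1) blocked at (5,5); ray(-1,0) blocked at (4,1); ray(-1,1) blocked at (4,2)]
W attacks (2,4): no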